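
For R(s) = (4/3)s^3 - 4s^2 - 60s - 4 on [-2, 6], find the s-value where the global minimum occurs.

The derivative is 4s^2 - 8s - 60, whose only zero in [-2, 6] is s = 5.
Candidates: R(-2) = 268/3; R(5) = -712/3; R(6) = -220.
Hence the absolute minimum is -712/3 at s = 5.

5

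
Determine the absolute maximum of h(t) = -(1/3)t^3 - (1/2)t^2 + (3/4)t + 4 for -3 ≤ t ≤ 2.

25/4

h'(t) = -t^2 - t + 3/4, which vanishes at t = -3/2 and t = 1/2.
Compare values at every candidate in [-3, 2]: h(-3) = 25/4,  h(-3/2) = 23/8,  h(1/2) = 101/24,  h(2) = 5/6.
The maximum over the interval is 25/4, attained at t = -3.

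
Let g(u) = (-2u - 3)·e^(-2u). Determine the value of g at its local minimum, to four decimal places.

-7.3891

g'(u) = (-2)·e^(-2u) + (-2u - 3)·(-2)·e^(-2u) = (4u + 4)·e^(-2u). Since e^(-2u) > 0, the only critical point is u = -1.
g''(-1) has the same sign as 4 > 0, so this is a local minimum.
g(-1) = (-1)·e^(2) ≈ -7.3891.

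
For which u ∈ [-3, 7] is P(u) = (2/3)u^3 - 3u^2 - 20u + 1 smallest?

5

The derivative is 2u^2 - 6u - 20, which vanishes at u = -2 and u = 5.
Compare values at every candidate in [-3, 7]: P(-3) = 16, P(-2) = 71/3, P(5) = -272/3, P(7) = -172/3.
Hence the absolute minimum is -272/3 at u = 5.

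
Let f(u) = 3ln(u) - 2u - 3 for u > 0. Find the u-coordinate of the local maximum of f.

3/2

f'(u) = 3/u − 2 = 0 gives u = 3/2.
f''(u) = -3/u², which is negative for u > 0, so this is a local maximum.
f(3/2) = 3·ln(3/2) - 3 - 3 ≈ -4.7836.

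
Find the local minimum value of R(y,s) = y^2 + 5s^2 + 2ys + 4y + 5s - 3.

-113/16

∂R/∂y = 2y + 2s + 4 = 0 and ∂R/∂s = 2y + 10s + 5 = 0, so (y, s) = (-15/8, -1/8).
The Hessian has R_{yy} = 2, R_{ss} = 10, R_{ys} = 2, giving D = 16 > 0 with R_{yy} > 0, so the point is a local minimum.
R(-15/8, -1/8) = -113/16.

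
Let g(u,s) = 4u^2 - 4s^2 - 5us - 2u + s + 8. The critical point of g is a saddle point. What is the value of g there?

∂g/∂u = 8u - 5s - 2 = 0 and ∂g/∂s = -5u - 8s + 1 = 0, so (u, s) = (21/89, -2/89).
The Hessian has g_{uu} = 8, g_{ss} = -8, g_{us} = -5, giving D = -89 < 0, so the point is a saddle point.
g(21/89, -2/89) = 690/89.

690/89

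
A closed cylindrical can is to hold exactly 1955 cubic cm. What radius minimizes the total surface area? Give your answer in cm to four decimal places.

With radius r and height h, πr²h = 1955 so h = 1955/(πr²), and S(r) = 2πr² + 2πrh = 2πr² + 2·1955/r.
S'(r) = 4πr − 2·1955/r² = 0 ⇒ r³ = 1955/(2π), so r ≈ 6.7762 and h = 2r ≈ 13.5525.
S''(r) = 4π + 4·1955/r³ > 0, so this is the minimum; S ≈ 865.5239.

6.7762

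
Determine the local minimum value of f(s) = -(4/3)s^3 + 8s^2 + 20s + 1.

Critical points: f'(s) = -4s^2 + 16s + 20 vanishes at s = -1, 5.
Since f''(s) = -8s + 16, we get f''(-1) = 24 > 0 ⇒ local minimum; f''(5) = -24 < 0 ⇒ local maximum.
So the local minimum value is f(-1) = -29/3.

-29/3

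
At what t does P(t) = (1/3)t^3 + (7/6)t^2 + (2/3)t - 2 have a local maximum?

P'(t) = t^2 + (7/3)t + 2/3 = 0 at t = -2, -1/3.
Second-derivative test with P''(t) = 2t + 7/3: P''(-2) = -5/3 < 0 ⇒ local maximum; P''(-1/3) = 5/3 > 0 ⇒ local minimum.
The local maximum is P(-2) = -4/3.

-2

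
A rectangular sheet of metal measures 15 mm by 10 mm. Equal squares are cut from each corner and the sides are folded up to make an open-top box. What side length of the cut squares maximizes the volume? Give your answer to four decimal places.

1.9619

With cut size x, the volume is V(x) = x(15 − 2x)(10 − 2x) for 0 < x < 5.
V'(x) = 12x^2 − 100x + 150. Setting V'(x) = 0 gives x ≈ 1.9619 (the root in (0, 5)).
V''(x) = 24x − 100 is negative there, so this is the maximum; V ≈ 132.0382.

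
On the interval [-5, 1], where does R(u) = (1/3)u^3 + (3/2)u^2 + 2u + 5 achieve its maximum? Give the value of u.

1

R'(u) = u^2 + 3u + 2, which vanishes at u = -2 and u = -1.
Evaluating at the critical points and endpoints: R(-5) = -55/6,  R(-2) = 13/3,  R(-1) = 25/6,  R(1) = 53/6.
So the maximum is R(1) = 53/6.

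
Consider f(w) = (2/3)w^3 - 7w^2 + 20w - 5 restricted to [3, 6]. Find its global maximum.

The derivative is 2w^2 - 14w + 20, whose only zero in [3, 6] is w = 5.
Evaluating at the critical points and endpoints: f(3) = 10, f(5) = 10/3, f(6) = 7.
So the maximum is f(3) = 10.

10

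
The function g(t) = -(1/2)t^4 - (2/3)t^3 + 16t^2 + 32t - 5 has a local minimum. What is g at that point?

g'(t) = -2t^3 - 2t^2 + 32t + 32 = 0 at t = -4, -1, 4.
Second-derivative test with g''(t) = -6t^2 - 4t + 32: g''(-4) = -48 < 0 ⇒ local maximum; g''(-1) = 30 > 0 ⇒ local minimum; g''(4) = -80 < 0 ⇒ local maximum.
Thus g has its local minimum at t = -1, with value -125/6.

-125/6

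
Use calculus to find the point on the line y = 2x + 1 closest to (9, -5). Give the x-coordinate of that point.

-3/5

Minimize D(x)^2 = (x - 9)^2 + (2x + 6)^2.
d/dx[D^2] = 2(x - 9) + 2·2·(2x + 6) = 0 ⇒ x = -3/5.
Then y = -1/5 and the distance is √(576/5) ≈ 10.7331.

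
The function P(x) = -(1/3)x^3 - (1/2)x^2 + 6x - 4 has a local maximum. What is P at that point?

P'(x) = -x^2 - x + 6. Setting P'(x) = 0 gives x ∈ {-3, 2}.
P''(x) = -2x - 1. P''(-3) = 5 > 0 ⇒ local minimum; P''(2) = -5 < 0 ⇒ local maximum.
Thus P has its local maximum at x = 2, with value 10/3.

10/3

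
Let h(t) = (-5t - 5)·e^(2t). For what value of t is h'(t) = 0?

h'(t) = (-5)·e^(2t) + (-5t - 5)·2·e^(2t) = (-10t - 15)·e^(2t). Since e^(2t) > 0, the only critical point is t = -3/2.
h''(-3/2) has the same sign as -10 < 0, so this is a local maximum.
h(-3/2) = (5/2)·e^(-3) ≈ 0.1245.

-3/2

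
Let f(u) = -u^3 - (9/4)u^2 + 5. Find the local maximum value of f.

5

Critical points: f'(u) = -3u^2 - (9/2)u vanishes at u = -3/2, 0.
f''(u) = -6u - 9/2. f''(-3/2) = 9/2 > 0 ⇒ local minimum; f''(0) = -9/2 < 0 ⇒ local maximum.
So the local maximum value is f(0) = 5.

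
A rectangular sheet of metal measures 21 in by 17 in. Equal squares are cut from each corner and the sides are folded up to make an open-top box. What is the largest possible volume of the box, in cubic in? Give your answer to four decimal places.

495.5121

With cut size x, the volume is V(x) = x(21 − 2x)(17 − 2x) for 0 < x < 8.5.
V'(x) = 12x^2 − 152x + 357. Setting V'(x) = 0 gives x ≈ 3.1145 (the root in (0, 8.5)).
V''(x) = 24x − 152 is negative there, so this is the maximum; V ≈ 495.5121.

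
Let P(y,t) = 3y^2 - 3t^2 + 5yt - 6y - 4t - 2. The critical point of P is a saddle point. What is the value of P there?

-302/61

∂P/∂y = 6y + 5t - 6 = 0 and ∂P/∂t = 5y - 6t - 4 = 0, so (y, t) = (56/61, 6/61).
The Hessian has P_{yy} = 6, P_{tt} = -6, P_{yt} = 5, giving D = -61 < 0, so the point is a saddle point.
P(56/61, 6/61) = -302/61.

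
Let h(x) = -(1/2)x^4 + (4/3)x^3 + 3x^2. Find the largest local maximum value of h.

h'(x) = -2x^3 + 4x^2 + 6x. Setting h'(x) = 0 gives x ∈ {-1, 0, 3}.
Since h''(x) = -6x^2 + 8x + 6, we get h''(-1) = -8 < 0 ⇒ local maximum; h''(0) = 6 > 0 ⇒ local minimum; h''(3) = -24 < 0 ⇒ local maximum.
So the largest local maximum value is h(3) = 45/2.

45/2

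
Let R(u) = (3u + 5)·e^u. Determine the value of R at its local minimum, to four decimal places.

R'(u) = 3·e^u + (3u + 5)·1·e^u = (3u + 8)·e^u. Since e^u > 0, the only critical point is u = -8/3.
R''(-8/3) has the same sign as 3 > 0, so this is a local minimum.
R(-8/3) = (-3)·e^(-8/3) ≈ -0.2085.

-0.2085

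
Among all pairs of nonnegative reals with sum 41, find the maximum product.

With x + y = 41, the product is P(x) = x(41 − x).
P'(x) = 41 − 2x = 0 gives x = 41/2; P'' = −2 < 0, so this is the maximum.
P = 41/2·41/2 = 1681/4.

1681/4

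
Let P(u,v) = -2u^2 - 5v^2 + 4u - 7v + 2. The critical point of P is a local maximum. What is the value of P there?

∂P/∂u = -4u + 4 = 0 and ∂P/∂v = -10v - 7 = 0, so (u, v) = (1, -7/10).
The Hessian has P_{uu} = -4, P_{vv} = -10, P_{uv} = 0, giving D = 40 > 0 with P_{uu} < 0, so the point is a local maximum.
P(1, -7/10) = 129/20.

129/20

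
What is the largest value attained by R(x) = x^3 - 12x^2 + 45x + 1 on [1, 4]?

R'(x) = 3x^2 - 24x + 45, whose only zero in [1, 4] is x = 3.
Evaluating at the critical points and endpoints: R(1) = 35; R(3) = 55; R(4) = 53.
The maximum over the interval is 55, attained at x = 3.

55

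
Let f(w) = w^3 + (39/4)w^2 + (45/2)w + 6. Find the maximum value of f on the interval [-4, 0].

8

f'(w) = 3w^2 + (39/2)w + 45/2, whose only zero in [-4, 0] is w = -3/2.
Compare values at every candidate in [-4, 0]: f(-4) = 8,  f(-3/2) = -147/16,  f(0) = 6.
So the maximum is f(-4) = 8.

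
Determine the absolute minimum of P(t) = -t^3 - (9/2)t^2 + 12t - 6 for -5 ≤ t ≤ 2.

Differentiating, P'(t) = -3t^2 - 9t + 12; which vanishes at t = -4 and t = 1.
Evaluating at the critical points and endpoints: P(-5) = -107/2, P(-4) = -62, P(1) = 1/2, P(2) = -8.
The minimum over the interval is -62, attained at t = -4.

-62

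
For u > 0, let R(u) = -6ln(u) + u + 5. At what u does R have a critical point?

R'(u) = -6/u + 1 = 0 gives u = 6.
R''(u) = 6/u², which is positive for u > 0, so this is a local minimum.
R(6) = -6·ln(6) + 6 + 5 ≈ 0.2494.

6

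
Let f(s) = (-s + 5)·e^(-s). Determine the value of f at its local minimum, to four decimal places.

-0.0025

By the product rule, f'(s) = (s - 6)·e^(-s). Since e^(-s) > 0, the only critical point is s = 6.
f''(6) has the same sign as 1 > 0, so this is a local minimum.
f(6) = (-1)·e^(-6) ≈ -0.0025.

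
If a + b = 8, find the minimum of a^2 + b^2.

With a + b = 8, a^2 + b^2 = a^2 + (8 − a)^2.
The derivative 2a − 2(8 − a) = 4a − 16 vanishes at a = 4; second derivative 4 > 0, a minimum.
The minimum is 2·(4)^2 = 32.

32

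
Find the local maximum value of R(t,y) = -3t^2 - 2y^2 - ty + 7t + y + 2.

∂R/∂t = -6t - y + 7 = 0 and ∂R/∂y = -t - 4y + 1 = 0, so (t, y) = (27/23, -1/23).
The Hessian has R_{tt} = -6, R_{yy} = -4, R_{ty} = -1, giving D = 23 > 0 with R_{tt} < 0, so the point is a local maximum.
R(27/23, -1/23) = 140/23.

140/23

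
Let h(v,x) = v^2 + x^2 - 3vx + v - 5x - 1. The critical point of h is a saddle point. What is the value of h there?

∂h/∂v = 2v - 3x + 1 = 0 and ∂h/∂x = -3v + 2x - 5 = 0, so (v, x) = (-13/5, -7/5).
The Hessian has h_{vv} = 2, h_{xx} = 2, h_{vx} = -3, giving D = -5 < 0, so the point is a saddle point.
h(-13/5, -7/5) = 6/5.

6/5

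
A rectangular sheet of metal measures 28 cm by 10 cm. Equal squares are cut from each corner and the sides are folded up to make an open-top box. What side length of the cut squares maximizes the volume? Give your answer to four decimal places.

With cut size x, the volume is V(x) = x(28 − 2x)(10 − 2x) for 0 < x < 5.
V'(x) = 12x^2 − 152x + 280. Setting V'(x) = 0 gives x ≈ 2.2373 (the root in (0, 5)).
V''(x) = 24x − 152 is negative there, so this is the maximum; V ≈ 290.8205.

2.2373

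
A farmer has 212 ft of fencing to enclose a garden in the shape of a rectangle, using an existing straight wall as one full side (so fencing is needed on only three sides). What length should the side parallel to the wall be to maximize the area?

106

Let the sides perpendicular to the wall have length x and the parallel side y, so 2x + y = 212 and the area is A = xy = x(212 − 2x).
A'(x) = 212 − 4x = 0 gives x = 53, and A''(x) = −4 < 0 confirms a maximum.
Then y = 212 − 2·53 = 106 and A = 5618.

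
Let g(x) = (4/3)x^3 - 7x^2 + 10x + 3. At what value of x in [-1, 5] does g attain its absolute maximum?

g'(x) = 4x^2 - 14x + 10, which vanishes at x = 1 and x = 5/2.
Compare values at every candidate in [-1, 5]: g(-1) = -46/3; g(1) = 22/3; g(5/2) = 61/12; g(5) = 134/3.
The maximum over the interval is 134/3, attained at x = 5.

5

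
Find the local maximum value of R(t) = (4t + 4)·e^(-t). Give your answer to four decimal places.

Differentiating with the product rule gives R'(t) = (-4t)·e^(-t). Since e^(-t) > 0, the only critical point is t = 0.
R''(0) has the same sign as -4 < 0, so this is a local maximum.
R(0) = (4)·e^(0) ≈ 4.0000.

4.0000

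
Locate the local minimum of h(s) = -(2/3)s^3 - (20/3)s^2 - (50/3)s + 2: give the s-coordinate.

h'(s) = -2s^2 - (40/3)s - 50/3. Setting h'(s) = 0 gives s ∈ {-5, -5/3}.
Second-derivative test with h''(s) = -4s - 40/3: h''(-5) = 20/3 > 0 ⇒ local minimum; h''(-5/3) = -20/3 < 0 ⇒ local maximum.
So the local minimum value is h(-5) = 2.

-5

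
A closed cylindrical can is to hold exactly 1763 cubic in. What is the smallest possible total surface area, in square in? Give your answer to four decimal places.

807.8848

With radius r and height h, πr²h = 1763 so h = 1763/(πr²), and S(r) = 2πr² + 2πrh = 2πr² + 2·1763/r.
S'(r) = 4πr − 2·1763/r² = 0 ⇒ r³ = 1763/(2π), so r ≈ 6.5467 and h = 2r ≈ 13.0935.
S''(r) = 4π + 4·1763/r³ > 0, so this is the minimum; S ≈ 807.8848.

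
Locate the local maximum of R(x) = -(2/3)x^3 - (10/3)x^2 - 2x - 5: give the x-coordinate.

R'(x) = -2x^2 - (20/3)x - 2. Setting R'(x) = 0 gives x ∈ {-3, -1/3}.
Since R''(x) = -4x - 20/3, we get R''(-3) = 16/3 > 0 ⇒ local minimum; R''(-1/3) = -16/3 < 0 ⇒ local maximum.
Thus R has its local maximum at x = -1/3, with value -379/81.

-1/3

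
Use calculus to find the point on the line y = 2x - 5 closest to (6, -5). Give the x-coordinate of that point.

Minimize D(x)^2 = (x - 6)^2 + (2x)^2.
d/dx[D^2] = 2(x - 6) + 2·2·(2x) = 0 ⇒ x = 6/5.
Then y = -13/5 and the distance is √(144/5) ≈ 5.3666.

6/5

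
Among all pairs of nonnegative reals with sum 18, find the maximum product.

81

With x + y = 18, the product is P(x) = x(18 − x).
P'(x) = 18 − 2x = 0 gives x = 9; P'' = −2 < 0, so this is the maximum.
P = 9·9 = 81.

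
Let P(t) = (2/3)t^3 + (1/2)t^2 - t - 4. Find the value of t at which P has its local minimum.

Critical points: P'(t) = 2t^2 + t - 1 vanishes at t = -1, 1/2.
Second-derivative test with P''(t) = 4t + 1: P''(-1) = -3 < 0 ⇒ local maximum; P''(1/2) = 3 > 0 ⇒ local minimum.
So the local minimum value is P(1/2) = -103/24.

1/2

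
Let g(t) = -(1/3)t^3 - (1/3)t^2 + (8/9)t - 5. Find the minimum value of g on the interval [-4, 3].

-43/3

The derivative is -t^2 - (2/3)t + 8/9, which vanishes at t = -4/3 and t = 2/3.
Evaluating at the critical points and endpoints: g(-4) = 67/9,  g(-4/3) = -485/81,  g(2/3) = -377/81,  g(3) = -43/3.
The minimum over the interval is -43/3, attained at t = 3.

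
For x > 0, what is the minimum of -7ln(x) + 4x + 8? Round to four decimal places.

R'(x) = -7/x + 4 = 0 gives x = 7/4.
R''(x) = 7/x², which is positive for x > 0, so this is a local minimum.
R(7/4) = -7·ln(7/4) + 7 + 8 ≈ 11.0827.

11.0827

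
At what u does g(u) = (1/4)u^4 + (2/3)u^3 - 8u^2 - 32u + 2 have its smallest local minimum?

Critical points: g'(u) = u^3 + 2u^2 - 16u - 32 vanishes at u = -4, -2, 4.
Second-derivative test with g''(u) = 3u^2 + 4u - 16: g''(-4) = 16 > 0 ⇒ local minimum; g''(-2) = -12 < 0 ⇒ local maximum; g''(4) = 48 > 0 ⇒ local minimum.
The smallest local minimum is g(4) = -442/3.

4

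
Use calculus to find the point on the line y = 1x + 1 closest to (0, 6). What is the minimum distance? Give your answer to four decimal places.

3.5355

Minimize D(x)^2 = (x + 0)^2 + (x - 5)^2.
d/dx[D^2] = 2(x + 0) + 2·1·(x - 5) = 0 ⇒ x = 5/2.
Then y = 7/2 and the distance is √(25/2) ≈ 3.5355.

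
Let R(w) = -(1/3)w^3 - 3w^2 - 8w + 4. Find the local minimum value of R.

28/3

R'(w) = -w^2 - 6w - 8. Setting R'(w) = 0 gives w ∈ {-4, -2}.
R''(w) = -2w - 6. R''(-4) = 2 > 0 ⇒ local minimum; R''(-2) = -2 < 0 ⇒ local maximum.
Thus R has its local minimum at w = -4, with value 28/3.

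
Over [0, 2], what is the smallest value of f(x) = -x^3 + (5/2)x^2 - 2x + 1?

The derivative is -3x^2 + 5x - 2, which vanishes at x = 2/3 and x = 1.
Evaluating at the critical points and endpoints: f(0) = 1,  f(2/3) = 13/27,  f(1) = 1/2,  f(2) = -1.
So the minimum is f(2) = -1.

-1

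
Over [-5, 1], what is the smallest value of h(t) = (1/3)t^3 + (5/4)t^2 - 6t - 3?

The derivative is t^2 + (5/2)t - 6, whose only zero in [-5, 1] is t = -4.
Evaluating at the critical points and endpoints: h(-5) = 199/12,  h(-4) = 59/3,  h(1) = -89/12.
Hence the absolute minimum is -89/12 at t = 1.

-89/12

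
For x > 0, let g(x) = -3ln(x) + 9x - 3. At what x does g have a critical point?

g'(x) = -3/x + 9 = 0 gives x = 1/3.
g''(x) = 3/x², which is positive for x > 0, so this is a local minimum.
g(1/3) = -3·ln(1/3) + 3 - 3 ≈ 3.2958.

1/3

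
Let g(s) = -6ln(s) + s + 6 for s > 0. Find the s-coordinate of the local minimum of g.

6

g'(s) = -6/s + 1 = 0 gives s = 6.
g''(s) = 6/s², which is positive for s > 0, so this is a local minimum.
g(6) = -6·ln(6) + 6 + 6 ≈ 1.2494.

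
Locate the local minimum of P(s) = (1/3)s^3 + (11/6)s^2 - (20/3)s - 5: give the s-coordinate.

P'(s) = s^2 + (11/3)s - 20/3 = 0 at s = -5, 4/3.
Second-derivative test with P''(s) = 2s + 11/3: P''(-5) = -19/3 < 0 ⇒ local maximum; P''(4/3) = 19/3 > 0 ⇒ local minimum.
So the local minimum value is P(4/3) = -797/81.

4/3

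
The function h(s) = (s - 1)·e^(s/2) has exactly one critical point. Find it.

-1

By the product rule, h'(s) = ((1/2)s + 1/2)·e^(s/2). Since e^(s/2) > 0, the only critical point is s = -1.
h''(-1) has the same sign as 1/2 > 0, so this is a local minimum.
h(-1) = (-2)·e^(-1/2) ≈ -1.2131.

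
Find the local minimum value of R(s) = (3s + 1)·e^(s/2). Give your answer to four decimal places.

By the product rule, R'(s) = ((3/2)s + 7/2)·e^(s/2). Since e^(s/2) > 0, the only critical point is s = -7/3.
R''(-7/3) has the same sign as 3/2 > 0, so this is a local minimum.
R(-7/3) = (-6)·e^(-7/6) ≈ -1.8684.

-1.8684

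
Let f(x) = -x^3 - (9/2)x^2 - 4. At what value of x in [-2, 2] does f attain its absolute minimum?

Differentiating, f'(x) = -3x^2 - 9x; whose only zero in [-2, 2] is x = 0.
Evaluating at the critical points and endpoints: f(-2) = -14,  f(0) = -4,  f(2) = -30.
The minimum over the interval is -30, attained at x = 2.

2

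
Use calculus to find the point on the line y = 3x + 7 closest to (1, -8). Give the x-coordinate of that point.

Minimize D(x)^2 = (x - 1)^2 + (3x + 15)^2.
d/dx[D^2] = 2(x - 1) + 2·3·(3x + 15) = 0 ⇒ x = -22/5.
Then y = -31/5 and the distance is √(162/5) ≈ 5.6921.

-22/5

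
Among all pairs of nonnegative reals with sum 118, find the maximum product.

With x + y = 118, the product is P(x) = x(118 − x).
P'(x) = 118 − 2x = 0 gives x = 59; P'' = −2 < 0, so this is the maximum.
P = 59·59 = 3481.

3481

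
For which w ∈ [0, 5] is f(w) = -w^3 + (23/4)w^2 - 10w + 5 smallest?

5

f'(w) = -3w^2 + (23/2)w - 10, which vanishes at w = 4/3 and w = 5/2.
Evaluating at the critical points and endpoints: f(0) = 5; f(4/3) = -13/27; f(5/2) = 5/16; f(5) = -105/4.
Hence the absolute minimum is -105/4 at w = 5.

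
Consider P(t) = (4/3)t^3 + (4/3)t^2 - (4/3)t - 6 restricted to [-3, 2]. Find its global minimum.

Differentiating, P'(t) = 4t^2 + (8/3)t - 4/3; which vanishes at t = -1 and t = 1/3.
Candidates: P(-3) = -26; P(-1) = -14/3; P(1/3) = -506/81; P(2) = 22/3.
Hence the absolute minimum is -26 at t = -3.

-26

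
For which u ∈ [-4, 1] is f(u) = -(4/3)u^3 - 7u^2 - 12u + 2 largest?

Differentiating, f'(u) = -4u^2 - 14u - 12; which vanishes at u = -2 and u = -3/2.
Compare values at every candidate in [-4, 1]: f(-4) = 70/3,  f(-2) = 26/3,  f(-3/2) = 35/4,  f(1) = -55/3.
Hence the absolute maximum is 70/3 at u = -4.

-4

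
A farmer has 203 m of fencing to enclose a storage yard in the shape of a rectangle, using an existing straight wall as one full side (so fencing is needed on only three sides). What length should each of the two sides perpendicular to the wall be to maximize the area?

203/4

Let the sides perpendicular to the wall have length x and the parallel side y, so 2x + y = 203 and the area is A = xy = x(203 − 2x).
A'(x) = 203 − 4x = 0 gives x = 203/4, and A''(x) = −4 < 0 confirms a maximum.
Then y = 203 − 2·203/4 = 203/2 and A = 41209/8.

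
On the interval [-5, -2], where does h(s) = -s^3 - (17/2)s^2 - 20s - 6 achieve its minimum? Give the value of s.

-4

h'(s) = -3s^2 - 17s - 20, whose only zero in [-5, -2] is s = -4.
Candidates: h(-5) = 13/2; h(-4) = 2; h(-2) = 8.
So the minimum is h(-4) = 2.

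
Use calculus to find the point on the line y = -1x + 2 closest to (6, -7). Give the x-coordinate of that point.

Minimize D(x)^2 = (x - 6)^2 + (-x + 9)^2.
d/dx[D^2] = 2(x - 6) + 2·(-1)·(-x + 9) = 0 ⇒ x = 15/2.
Then y = -11/2 and the distance is √(9/2) ≈ 2.1213.

15/2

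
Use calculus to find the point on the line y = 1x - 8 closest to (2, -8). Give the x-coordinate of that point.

Minimize D(x)^2 = (x - 2)^2 + (x)^2.
d/dx[D^2] = 2(x - 2) + 2·1·(x) = 0 ⇒ x = 1.
Then y = -7 and the distance is √(2) ≈ 1.4142.

1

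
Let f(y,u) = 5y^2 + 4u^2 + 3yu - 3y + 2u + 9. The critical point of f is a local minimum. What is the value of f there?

565/71

∂f/∂y = 10y + 3u - 3 = 0 and ∂f/∂u = 3y + 8u + 2 = 0, so (y, u) = (30/71, -29/71).
The Hessian has f_{yy} = 10, f_{uu} = 8, f_{yu} = 3, giving D = 71 > 0 with f_{yy} > 0, so the point is a local minimum.
f(30/71, -29/71) = 565/71.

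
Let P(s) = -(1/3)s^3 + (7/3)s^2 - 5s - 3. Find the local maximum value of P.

P'(s) = -s^2 + (14/3)s - 5 = 0 at s = 5/3, 3.
Since P''(s) = -2s + 14/3, we get P''(5/3) = 4/3 > 0 ⇒ local minimum; P''(3) = -4/3 < 0 ⇒ local maximum.
So the local maximum value is P(3) = -6.

-6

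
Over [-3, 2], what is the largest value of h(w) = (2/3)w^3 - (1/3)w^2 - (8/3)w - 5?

h'(w) = 2w^2 - (2/3)w - 8/3, which vanishes at w = -1 and w = 4/3.
Compare values at every candidate in [-3, 2]: h(-3) = -18, h(-1) = -10/3, h(4/3) = -613/81, h(2) = -19/3.
So the maximum is h(-1) = -10/3.

-10/3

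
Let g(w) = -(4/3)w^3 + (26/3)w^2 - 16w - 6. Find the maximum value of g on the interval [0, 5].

-6

g'(w) = -4w^2 + (52/3)w - 16, which vanishes at w = 4/3 and w = 3.
Compare values at every candidate in [0, 5]: g(0) = -6, g(4/3) = -1222/81, g(3) = -12, g(5) = -36.
The maximum over the interval is -6, attained at w = 0.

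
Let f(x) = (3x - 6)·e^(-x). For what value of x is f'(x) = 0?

3

f'(x) = 3·e^(-x) + (3x - 6)·(-1)·e^(-x) = (-3x + 9)·e^(-x). Since e^(-x) > 0, the only critical point is x = 3.
f''(3) has the same sign as -3 < 0, so this is a local maximum.
f(3) = (3)·e^(-3) ≈ 0.1494.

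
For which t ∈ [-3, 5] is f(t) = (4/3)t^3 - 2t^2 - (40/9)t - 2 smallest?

-3

The derivative is 4t^2 - 4t - 40/9, which vanishes at t = -2/3 and t = 5/3.
Evaluating at the critical points and endpoints: f(-3) = -128/3,  f(-2/3) = -26/81,  f(5/3) = -712/81,  f(5) = 832/9.
The minimum over the interval is -128/3, attained at t = -3.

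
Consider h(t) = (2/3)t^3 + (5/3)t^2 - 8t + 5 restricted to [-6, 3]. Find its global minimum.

-31

Differentiating, h'(t) = 2t^2 + (10/3)t - 8; which vanishes at t = -3 and t = 4/3.
Evaluating at the critical points and endpoints: h(-6) = -31; h(-3) = 26; h(4/3) = -91/81; h(3) = 14.
The minimum over the interval is -31, attained at t = -6.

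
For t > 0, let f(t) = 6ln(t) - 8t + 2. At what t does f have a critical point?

3/4

f'(t) = 6/t − 8 = 0 gives t = 3/4.
f''(t) = -6/t², which is negative for t > 0, so this is a local maximum.
f(3/4) = 6·ln(3/4) - 6 + 2 ≈ -5.7261.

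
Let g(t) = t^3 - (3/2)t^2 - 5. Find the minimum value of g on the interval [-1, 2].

-15/2

g'(t) = 3t^2 - 3t, which vanishes at t = 0 and t = 1.
Candidates: g(-1) = -15/2; g(0) = -5; g(1) = -11/2; g(2) = -3.
So the minimum is g(-1) = -15/2.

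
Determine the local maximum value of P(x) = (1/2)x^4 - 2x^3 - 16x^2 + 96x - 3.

P'(x) = 2x^3 - 6x^2 - 32x + 96. Setting P'(x) = 0 gives x ∈ {-4, 3, 4}.
Second-derivative test with P''(x) = 6x^2 - 12x - 32: P''(-4) = 112 > 0 ⇒ local minimum; P''(3) = -14 < 0 ⇒ local maximum; P''(4) = 16 > 0 ⇒ local minimum.
The local maximum is P(3) = 255/2.

255/2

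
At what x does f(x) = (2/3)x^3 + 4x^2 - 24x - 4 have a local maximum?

-6

f'(x) = 2x^2 + 8x - 24. Setting f'(x) = 0 gives x ∈ {-6, 2}.
Since f''(x) = 4x + 8, we get f''(-6) = -16 < 0 ⇒ local maximum; f''(2) = 16 > 0 ⇒ local minimum.
Thus f has its local maximum at x = -6, with value 140.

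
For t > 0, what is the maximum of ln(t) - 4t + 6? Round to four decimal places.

3.6137

f'(t) = 1/t − 4 = 0 gives t = 1/4.
f''(t) = -1/t², which is negative for t > 0, so this is a local maximum.
f(1/4) = 1·ln(1/4) - 1 + 6 ≈ 3.6137.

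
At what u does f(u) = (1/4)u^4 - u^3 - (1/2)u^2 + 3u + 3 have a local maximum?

1

f'(u) = u^3 - 3u^2 - u + 3. Setting f'(u) = 0 gives u ∈ {-1, 1, 3}.
Second-derivative test with f''(u) = 3u^2 - 6u - 1: f''(-1) = 8 > 0 ⇒ local minimum; f''(1) = -4 < 0 ⇒ local maximum; f''(3) = 8 > 0 ⇒ local minimum.
So the local maximum value is f(1) = 19/4.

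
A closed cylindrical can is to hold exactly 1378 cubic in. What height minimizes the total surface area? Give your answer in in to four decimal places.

With radius r and height h, πr²h = 1378 so h = 1378/(πr²), and S(r) = 2πr² + 2πrh = 2πr² + 2·1378/r.
S'(r) = 4πr − 2·1378/r² = 0 ⇒ r³ = 1378/(2π), so r ≈ 6.0305 and h = 2r ≈ 12.0611.
S''(r) = 4π + 4·1378/r³ > 0, so this is the minimum; S ≈ 685.5104.

12.0611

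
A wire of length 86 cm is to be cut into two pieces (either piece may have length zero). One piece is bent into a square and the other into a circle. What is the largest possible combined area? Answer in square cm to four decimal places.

Let x be the length used for the square. Square side x/4; circle radius (86−x)/(2π).
A(x) = (x/4)² + π·((86−x)/(2π))² = x²/16 + (86−x)²/(4π) for 0 ≤ x ≤ 86. A'(x) = x/8 − (86−x)/(2π) = 0 gives x = 4·86/(π+4) ≈ 48.1685.
A'' > 0, so the interior critical point is a minimum; the maximum is at an endpoint. A(0) = 588.5550 and A(86) = 462.2500, so the largest area is 588.5550.

588.5550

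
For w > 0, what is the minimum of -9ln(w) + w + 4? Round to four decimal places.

-6.7750

g'(w) = -9/w + 1 = 0 gives w = 9.
g''(w) = 9/w², which is positive for w > 0, so this is a local minimum.
g(9) = -9·ln(9) + 9 + 4 ≈ -6.7750.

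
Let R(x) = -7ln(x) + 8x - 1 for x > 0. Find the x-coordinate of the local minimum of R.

R'(x) = -7/x + 8 = 0 gives x = 7/8.
R''(x) = 7/x², which is positive for x > 0, so this is a local minimum.
R(7/8) = -7·ln(7/8) + 7 - 1 ≈ 6.9347.

7/8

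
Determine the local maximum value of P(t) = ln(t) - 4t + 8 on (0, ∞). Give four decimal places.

P'(t) = 1/t − 4 = 0 gives t = 1/4.
P''(t) = -1/t², which is negative for t > 0, so this is a local maximum.
P(1/4) = 1·ln(1/4) - 1 + 8 ≈ 5.6137.

5.6137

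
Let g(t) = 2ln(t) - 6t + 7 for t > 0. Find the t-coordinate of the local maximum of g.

g'(t) = 2/t − 6 = 0 gives t = 1/3.
g''(t) = -2/t², which is negative for t > 0, so this is a local maximum.
g(1/3) = 2·ln(1/3) - 2 + 7 ≈ 2.8028.

1/3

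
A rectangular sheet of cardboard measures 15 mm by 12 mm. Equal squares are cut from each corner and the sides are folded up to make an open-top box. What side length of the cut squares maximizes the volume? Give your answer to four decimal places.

2.2087

With cut size x, the volume is V(x) = x(15 − 2x)(12 − 2x) for 0 < x < 6.
V'(x) = 12x^2 − 108x + 180. Setting V'(x) = 0 gives x ≈ 2.2087 (the root in (0, 6)).
V''(x) = 24x − 108 is negative there, so this is the maximum; V ≈ 177.2341.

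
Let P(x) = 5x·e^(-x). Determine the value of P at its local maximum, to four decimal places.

1.8394

Differentiating with the product rule gives P'(x) = (-5x + 5)·e^(-x). Since e^(-x) > 0, the only critical point is x = 1.
P''(1) has the same sign as -5 < 0, so this is a local maximum.
P(1) = (5)·e^(-1) ≈ 1.8394.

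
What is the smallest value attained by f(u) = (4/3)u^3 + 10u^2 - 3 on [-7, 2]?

-3

f'(u) = 4u^2 + 20u, which vanishes at u = -5 and u = 0.
Evaluating at the critical points and endpoints: f(-7) = 89/3, f(-5) = 241/3, f(0) = -3, f(2) = 143/3.
Hence the absolute minimum is -3 at u = 0.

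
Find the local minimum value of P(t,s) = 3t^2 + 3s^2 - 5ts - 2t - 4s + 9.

∂P/∂t = 6t - 5s - 2 = 0 and ∂P/∂s = -5t + 6s - 4 = 0, so (t, s) = (32/11, 34/11).
The Hessian has P_{tt} = 6, P_{ss} = 6, P_{ts} = -5, giving D = 11 > 0 with P_{tt} > 0, so the point is a local minimum.
P(32/11, 34/11) = -1/11.

-1/11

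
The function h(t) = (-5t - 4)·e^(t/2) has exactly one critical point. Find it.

-14/5

Differentiating with the product rule gives h'(t) = (-(5/2)t - 7)·e^(t/2). Since e^(t/2) > 0, the only critical point is t = -14/5.
h''(-14/5) has the same sign as -5/2 < 0, so this is a local maximum.
h(-14/5) = (10)·e^(-7/5) ≈ 2.4660.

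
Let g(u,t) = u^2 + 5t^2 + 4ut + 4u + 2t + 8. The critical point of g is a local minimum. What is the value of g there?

∂g/∂u = 2u + 4t + 4 = 0 and ∂g/∂t = 4u + 10t + 2 = 0, so (u, t) = (-8, 3).
The Hessian has g_{uu} = 2, g_{tt} = 10, g_{ut} = 4, giving D = 4 > 0 with g_{uu} > 0, so the point is a local minimum.
g(-8, 3) = -5.

-5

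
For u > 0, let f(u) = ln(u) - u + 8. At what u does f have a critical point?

1

f'(u) = 1/u − 1 = 0 gives u = 1.
f''(u) = -1/u², which is negative for u > 0, so this is a local maximum.
f(1) = 1·ln(1) - 1 + 8 ≈ 7.0000.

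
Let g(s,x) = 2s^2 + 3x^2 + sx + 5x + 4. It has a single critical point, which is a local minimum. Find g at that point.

42/23

∂g/∂s = 4s + x = 0 and ∂g/∂x = s + 6x + 5 = 0, so (s, x) = (5/23, -20/23).
The Hessian has g_{ss} = 4, g_{xx} = 6, g_{sx} = 1, giving D = 23 > 0 with g_{ss} > 0, so the point is a local minimum.
g(5/23, -20/23) = 42/23.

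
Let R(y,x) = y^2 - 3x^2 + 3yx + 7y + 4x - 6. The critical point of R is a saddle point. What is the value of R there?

∂R/∂y = 2y + 3x + 7 = 0 and ∂R/∂x = 3y - 6x + 4 = 0, so (y, x) = (-18/7, -13/21).
The Hessian has R_{yy} = 2, R_{xx} = -6, R_{yx} = 3, giving D = -21 < 0, so the point is a saddle point.
R(-18/7, -13/21) = -341/21.

-341/21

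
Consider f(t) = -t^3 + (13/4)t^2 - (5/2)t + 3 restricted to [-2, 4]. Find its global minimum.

The derivative is -3t^2 + (13/2)t - 5/2, which vanishes at t = 1/2 and t = 5/3.
Candidates: f(-2) = 29,  f(1/2) = 39/16,  f(5/3) = 349/108,  f(4) = -19.
Hence the absolute minimum is -19 at t = 4.

-19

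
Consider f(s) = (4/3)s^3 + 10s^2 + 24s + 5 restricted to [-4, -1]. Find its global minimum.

-49/3

The derivative is 4s^2 + 20s + 24, which vanishes at s = -3 and s = -2.
Candidates: f(-4) = -49/3,  f(-3) = -13,  f(-2) = -41/3,  f(-1) = -31/3.
So the minimum is f(-4) = -49/3.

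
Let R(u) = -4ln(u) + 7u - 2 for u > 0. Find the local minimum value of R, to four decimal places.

4.2385

R'(u) = -4/u + 7 = 0 gives u = 4/7.
R''(u) = 4/u², which is positive for u > 0, so this is a local minimum.
R(4/7) = -4·ln(4/7) + 4 - 2 ≈ 4.2385.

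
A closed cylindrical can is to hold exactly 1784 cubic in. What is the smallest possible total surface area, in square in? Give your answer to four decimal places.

814.2875

With radius r and height h, πr²h = 1784 so h = 1784/(πr²), and S(r) = 2πr² + 2πrh = 2πr² + 2·1784/r.
S'(r) = 4πr − 2·1784/r² = 0 ⇒ r³ = 1784/(2π), so r ≈ 6.5726 and h = 2r ≈ 13.1452.
S''(r) = 4π + 4·1784/r³ > 0, so this is the minimum; S ≈ 814.2875.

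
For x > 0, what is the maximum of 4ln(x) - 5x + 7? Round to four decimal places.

g'(x) = 4/x − 5 = 0 gives x = 4/5.
g''(x) = -4/x², which is negative for x > 0, so this is a local maximum.
g(4/5) = 4·ln(4/5) - 4 + 7 ≈ 2.1074.

2.1074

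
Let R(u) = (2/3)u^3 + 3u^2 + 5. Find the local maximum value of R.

14

Critical points: R'(u) = 2u^2 + 6u vanishes at u = -3, 0.
R''(u) = 4u + 6. R''(-3) = -6 < 0 ⇒ local maximum; R''(0) = 6 > 0 ⇒ local minimum.
Thus R has its local maximum at u = -3, with value 14.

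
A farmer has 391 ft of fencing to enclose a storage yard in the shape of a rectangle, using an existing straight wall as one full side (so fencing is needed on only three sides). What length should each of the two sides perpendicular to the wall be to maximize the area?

Let the sides perpendicular to the wall have length x and the parallel side y, so 2x + y = 391 and the area is A = xy = x(391 − 2x).
A'(x) = 391 − 4x = 0 gives x = 391/4, and A''(x) = −4 < 0 confirms a maximum.
Then y = 391 − 2·391/4 = 391/2 and A = 152881/8.

391/4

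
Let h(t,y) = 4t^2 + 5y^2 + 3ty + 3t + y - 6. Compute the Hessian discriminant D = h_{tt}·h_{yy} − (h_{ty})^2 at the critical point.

∂h/∂t = 8t + 3y + 3 = 0 and ∂h/∂y = 3t + 10y + 1 = 0, so (t, y) = (-27/71, 1/71).
The Hessian has h_{tt} = 8, h_{yy} = 10, h_{ty} = 3, giving D = 71 > 0 with h_{tt} > 0, so the point is a local minimum.
D = (8)·(10) − (3)^2 = 71.

71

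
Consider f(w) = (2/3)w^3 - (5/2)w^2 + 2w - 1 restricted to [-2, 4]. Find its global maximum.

29/3

Differentiating, f'(w) = 2w^2 - 5w + 2; which vanishes at w = 1/2 and w = 2.
Evaluating at the critical points and endpoints: f(-2) = -61/3, f(1/2) = -13/24, f(2) = -5/3, f(4) = 29/3.
So the maximum is f(4) = 29/3.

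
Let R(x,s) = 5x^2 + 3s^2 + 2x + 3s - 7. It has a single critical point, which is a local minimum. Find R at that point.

-159/20

∂R/∂x = 10x + 2 = 0 and ∂R/∂s = 6s + 3 = 0, so (x, s) = (-1/5, -1/2).
The Hessian has R_{xx} = 10, R_{ss} = 6, R_{xs} = 0, giving D = 60 > 0 with R_{xx} > 0, so the point is a local minimum.
R(-1/5, -1/2) = -159/20.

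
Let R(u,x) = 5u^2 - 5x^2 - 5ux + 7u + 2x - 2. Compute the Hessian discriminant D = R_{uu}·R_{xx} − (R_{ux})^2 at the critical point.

-125

∂R/∂u = 10u - 5x + 7 = 0 and ∂R/∂x = -5u - 10x + 2 = 0, so (u, x) = (-12/25, 11/25).
The Hessian has R_{uu} = 10, R_{xx} = -10, R_{ux} = -5, giving D = -125 < 0, so the point is a saddle point.
D = (10)·(-10) − (-5)^2 = -125.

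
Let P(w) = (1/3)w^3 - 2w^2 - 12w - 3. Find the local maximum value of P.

Critical points: P'(w) = w^2 - 4w - 12 vanishes at w = -2, 6.
Second-derivative test with P''(w) = 2w - 4: P''(-2) = -8 < 0 ⇒ local maximum; P''(6) = 8 > 0 ⇒ local minimum.
So the local maximum value is P(-2) = 31/3.

31/3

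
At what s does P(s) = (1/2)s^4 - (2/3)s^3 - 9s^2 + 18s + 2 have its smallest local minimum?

P'(s) = 2s^3 - 2s^2 - 18s + 18 = 0 at s = -3, 1, 3.
Since P''(s) = 6s^2 - 4s - 18, we get P''(-3) = 48 > 0 ⇒ local minimum; P''(1) = -16 < 0 ⇒ local maximum; P''(3) = 24 > 0 ⇒ local minimum.
The smallest local minimum is P(-3) = -149/2.

-3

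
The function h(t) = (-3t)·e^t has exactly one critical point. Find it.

-1

By the product rule, h'(t) = (-3t - 3)·e^t. Since e^t > 0, the only critical point is t = -1.
h''(-1) has the same sign as -3 < 0, so this is a local maximum.
h(-1) = (3)·e^(-1) ≈ 1.1036.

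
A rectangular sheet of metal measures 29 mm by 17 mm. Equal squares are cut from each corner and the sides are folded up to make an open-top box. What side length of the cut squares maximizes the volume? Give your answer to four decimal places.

With cut size x, the volume is V(x) = x(29 − 2x)(17 − 2x) for 0 < x < 8.5.
V'(x) = 12x^2 − 184x + 493. Setting V'(x) = 0 gives x ≈ 3.4602 (the root in (0, 8.5)).
V''(x) = 24x − 184 is negative there, so this is the maximum; V ≈ 770.0797.

3.4602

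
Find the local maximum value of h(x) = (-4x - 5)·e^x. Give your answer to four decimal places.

h'(x) = (-4)·e^x + (-4x - 5)·1·e^x = (-4x - 9)·e^x. Since e^x > 0, the only critical point is x = -9/4.
h''(-9/4) has the same sign as -4 < 0, so this is a local maximum.
h(-9/4) = (4)·e^(-9/4) ≈ 0.4216.

0.4216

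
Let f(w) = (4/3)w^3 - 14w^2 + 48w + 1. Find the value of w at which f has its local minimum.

4

f'(w) = 4w^2 - 28w + 48. Setting f'(w) = 0 gives w ∈ {3, 4}.
Since f''(w) = 8w - 28, we get f''(3) = -4 < 0 ⇒ local maximum; f''(4) = 4 > 0 ⇒ local minimum.
So the local minimum value is f(4) = 163/3.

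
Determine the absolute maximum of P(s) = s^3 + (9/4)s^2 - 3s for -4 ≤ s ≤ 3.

153/4

Differentiating, P'(s) = 3s^2 + (9/2)s - 3; which vanishes at s = -2 and s = 1/2.
Candidates: P(-4) = -16,  P(-2) = 7,  P(1/2) = -13/16,  P(3) = 153/4.
The maximum over the interval is 153/4, attained at s = 3.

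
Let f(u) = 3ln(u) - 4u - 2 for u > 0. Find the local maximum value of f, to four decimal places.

-5.8630

f'(u) = 3/u − 4 = 0 gives u = 3/4.
f''(u) = -3/u², which is negative for u > 0, so this is a local maximum.
f(3/4) = 3·ln(3/4) - 3 - 2 ≈ -5.8630.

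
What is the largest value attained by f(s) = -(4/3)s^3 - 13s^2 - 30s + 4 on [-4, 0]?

The derivative is -4s^2 - 26s - 30, whose only zero in [-4, 0] is s = -3/2.
Compare values at every candidate in [-4, 0]: f(-4) = 4/3,  f(-3/2) = 97/4,  f(0) = 4.
Hence the absolute maximum is 97/4 at s = -3/2.

97/4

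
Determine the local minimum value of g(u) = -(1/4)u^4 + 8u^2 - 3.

g'(u) = -u^3 + 16u = 0 at u = -4, 0, 4.
Second-derivative test with g''(u) = -3u^2 + 16: g''(-4) = -32 < 0 ⇒ local maximum; g''(0) = 16 > 0 ⇒ local minimum; g''(4) = -32 < 0 ⇒ local maximum.
So the local minimum value is g(0) = -3.

-3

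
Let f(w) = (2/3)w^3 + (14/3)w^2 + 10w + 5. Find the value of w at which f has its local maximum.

f'(w) = 2w^2 + (28/3)w + 10. Setting f'(w) = 0 gives w ∈ {-3, -5/3}.
Second-derivative test with f''(w) = 4w + 28/3: f''(-3) = -8/3 < 0 ⇒ local maximum; f''(-5/3) = 8/3 > 0 ⇒ local minimum.
Thus f has its local maximum at w = -3, with value -1.

-3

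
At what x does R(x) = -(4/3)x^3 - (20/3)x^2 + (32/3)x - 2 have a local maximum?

Critical points: R'(x) = -4x^2 - (40/3)x + 32/3 vanishes at x = -4, 2/3.
Since R''(x) = -8x - 40/3, we get R''(-4) = 56/3 > 0 ⇒ local minimum; R''(2/3) = -56/3 < 0 ⇒ local maximum.
Thus R has its local maximum at x = 2/3, with value 142/81.

2/3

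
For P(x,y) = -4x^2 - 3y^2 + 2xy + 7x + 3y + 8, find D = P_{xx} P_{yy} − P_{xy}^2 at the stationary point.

44

∂P/∂x = -8x + 2y + 7 = 0 and ∂P/∂y = 2x - 6y + 3 = 0, so (x, y) = (12/11, 19/22).
The Hessian has P_{xx} = -8, P_{yy} = -6, P_{xy} = 2, giving D = 44 > 0 with P_{xx} < 0, so the point is a local maximum.
D = (-8)·(-6) − (2)^2 = 44.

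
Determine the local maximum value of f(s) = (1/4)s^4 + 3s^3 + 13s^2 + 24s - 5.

-83/4

Critical points: f'(s) = s^3 + 9s^2 + 26s + 24 vanishes at s = -4, -3, -2.
f''(s) = 3s^2 + 18s + 26. f''(-4) = 2 > 0 ⇒ local minimum; f''(-3) = -1 < 0 ⇒ local maximum; f''(-2) = 2 > 0 ⇒ local minimum.
So the local maximum value is f(-3) = -83/4.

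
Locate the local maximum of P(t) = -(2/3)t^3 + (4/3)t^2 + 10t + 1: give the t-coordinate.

P'(t) = -2t^2 + (8/3)t + 10 = 0 at t = -5/3, 3.
P''(t) = -4t + 8/3. P''(-5/3) = 28/3 > 0 ⇒ local minimum; P''(3) = -28/3 < 0 ⇒ local maximum.
The local maximum is P(3) = 25.

3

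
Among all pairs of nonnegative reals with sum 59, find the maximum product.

With x + y = 59, the product is P(x) = x(59 − x).
P'(x) = 59 − 2x = 0 gives x = 59/2; P'' = −2 < 0, so this is the maximum.
P = 59/2·59/2 = 3481/4.

3481/4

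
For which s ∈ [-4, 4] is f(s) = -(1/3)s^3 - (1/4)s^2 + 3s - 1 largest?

-4

The derivative is -s^2 - (1/2)s + 3, which vanishes at s = -2 and s = 3/2.
Evaluating at the critical points and endpoints: f(-4) = 13/3,  f(-2) = -16/3,  f(3/2) = 29/16,  f(4) = -43/3.
Hence the absolute maximum is 13/3 at s = -4.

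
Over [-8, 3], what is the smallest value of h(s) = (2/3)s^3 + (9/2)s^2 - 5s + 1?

The derivative is 2s^2 + 9s - 5, which vanishes at s = -5 and s = 1/2.
Compare values at every candidate in [-8, 3]: h(-8) = -37/3; h(-5) = 331/6; h(1/2) = -7/24; h(3) = 89/2.
So the minimum is h(-8) = -37/3.

-37/3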